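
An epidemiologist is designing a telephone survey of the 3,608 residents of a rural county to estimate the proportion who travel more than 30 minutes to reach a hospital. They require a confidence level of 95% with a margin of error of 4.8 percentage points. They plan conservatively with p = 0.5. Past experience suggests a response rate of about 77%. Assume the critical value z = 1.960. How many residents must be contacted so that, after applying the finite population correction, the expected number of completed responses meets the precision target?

486

Completed interviews needed (unadjusted): n₀ = 1.960² × 0.2500 / 0.048² ≈ 416.84 → 417.
FPC for N = 3,608: n = 417 / (1 + 416/3608) = 417 / 1.1153 ≈ 373.89 → 374.
At a 77% response rate, contacts needed = 374 / 0.77 ≈ 485.71 → 486.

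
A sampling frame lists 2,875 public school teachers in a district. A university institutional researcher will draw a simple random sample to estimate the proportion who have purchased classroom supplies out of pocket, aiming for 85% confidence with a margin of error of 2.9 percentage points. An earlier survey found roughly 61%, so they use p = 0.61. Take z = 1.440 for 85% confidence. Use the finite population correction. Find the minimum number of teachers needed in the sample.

488

Unadjusted: n₀ = 1.440² × 0.61 × 0.39 / 0.029² ≈ 586.57, so n₀ = 587.
Finite population correction with N = 2,875: n = n₀ / (1 + (n₀−1)/N) = 587 / (1 + 586/2875) = 587 / 1.2038 ≈ 487.61.
Rounding up, n = 488.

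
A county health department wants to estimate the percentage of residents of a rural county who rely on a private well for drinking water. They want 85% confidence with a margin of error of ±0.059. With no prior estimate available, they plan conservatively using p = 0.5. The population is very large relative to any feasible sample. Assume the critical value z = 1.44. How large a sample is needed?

With p = 0.5, p(1−p) = 0.25.
n = z²·p(1−p)/E² = 1.44² × 0.2500 / 0.059² = 2.0736 × 0.2500 / 0.003481 ≈ 148.92.
Rounding up gives n = 149.

149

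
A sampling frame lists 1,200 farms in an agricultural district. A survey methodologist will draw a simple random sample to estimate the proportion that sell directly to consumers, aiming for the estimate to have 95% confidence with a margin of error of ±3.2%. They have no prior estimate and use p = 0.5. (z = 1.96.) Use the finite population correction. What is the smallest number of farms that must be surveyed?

Unadjusted: n₀ = 1.96² × 0.50 × 0.50 / 0.032² ≈ 937.89, so n₀ = 938.
Finite population correction with N = 1,200: n = n₀ / (1 + (n₀−1)/N) = 938 / (1 + 937/1200) = 938 / 1.7808 ≈ 526.72.
Rounding up, n = 527.

527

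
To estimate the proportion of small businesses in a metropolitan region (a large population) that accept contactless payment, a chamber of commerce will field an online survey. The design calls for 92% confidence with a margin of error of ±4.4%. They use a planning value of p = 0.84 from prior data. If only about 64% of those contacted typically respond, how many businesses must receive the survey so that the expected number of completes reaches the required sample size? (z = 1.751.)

333

Completed interviews needed: n₀ = 1.751² × 0.1344 / 0.044² ≈ 212.85 → 213.
At a 64% response rate, contacts needed = 213 / 0.64 ≈ 332.81 → 333.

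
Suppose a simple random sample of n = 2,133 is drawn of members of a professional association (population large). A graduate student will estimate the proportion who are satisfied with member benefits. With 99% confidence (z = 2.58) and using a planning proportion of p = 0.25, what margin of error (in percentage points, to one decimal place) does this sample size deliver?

2.4

SE(p̂) = √[p(1−p)/n] = √[0.1875/2133] = 0.00938.
E = z × SE = 2.58 × 0.00938 = 0.02419, or 2.4 percentage points.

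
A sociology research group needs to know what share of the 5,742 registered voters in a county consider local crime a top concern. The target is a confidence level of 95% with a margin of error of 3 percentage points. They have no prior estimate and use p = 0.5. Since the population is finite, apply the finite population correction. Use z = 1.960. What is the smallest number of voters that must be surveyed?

901

Unadjusted: n₀ = 1.960² × 0.50 × 0.50 / 0.030² ≈ 1067.11, so n₀ = 1068.
Finite population correction with N = 5,742: n = n₀ / (1 + (n₀−1)/N) = 1068 / (1 + 1067/5742) = 1068 / 1.1858 ≈ 900.64.
Rounding up, n = 901.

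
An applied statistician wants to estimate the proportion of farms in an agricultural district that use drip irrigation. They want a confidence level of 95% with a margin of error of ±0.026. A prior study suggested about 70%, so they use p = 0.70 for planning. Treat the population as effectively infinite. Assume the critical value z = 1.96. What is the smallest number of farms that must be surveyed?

1194

With p = 0.70, p(1−p) = 0.2100.
n = z²·p(1−p)/E² = 1.96² × 0.2100 / 0.026² = 3.8416 × 0.2100 / 0.000676 ≈ 1193.40.
Rounding up gives n = 1194.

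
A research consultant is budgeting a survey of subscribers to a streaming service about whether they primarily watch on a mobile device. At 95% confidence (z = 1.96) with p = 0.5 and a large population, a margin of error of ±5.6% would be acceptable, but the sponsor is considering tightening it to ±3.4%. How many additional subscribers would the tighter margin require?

524

At ±5.6%: n = 1.96² × 0.2500 / 0.056² ≈ 306.25 → 307.
At ±3.4%: n = 1.96² × 0.2500 / 0.034² ≈ 830.80 → 831.
Additional respondents: 831 − 307 = 524.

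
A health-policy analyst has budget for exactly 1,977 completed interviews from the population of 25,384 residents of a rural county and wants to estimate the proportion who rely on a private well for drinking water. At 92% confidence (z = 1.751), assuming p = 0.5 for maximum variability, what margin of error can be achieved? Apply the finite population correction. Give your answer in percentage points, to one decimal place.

1.9

Finite-population factor: (N−n)/(N−1) = (25384−1977)/(25384−1) = 0.9222.
SE(p̂) = √[p(1−p)/n · (N−n)/(N−1)] = √[0.2500/1977 × 0.9222] = 0.01080.
E = z × SE = 1.751 × 0.01080 = 0.01891 ≈ 1.9 percentage points.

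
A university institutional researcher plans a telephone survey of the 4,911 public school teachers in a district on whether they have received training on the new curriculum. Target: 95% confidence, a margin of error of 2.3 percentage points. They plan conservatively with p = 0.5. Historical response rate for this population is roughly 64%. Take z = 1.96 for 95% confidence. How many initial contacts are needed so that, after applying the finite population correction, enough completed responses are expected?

2072

Completed interviews needed (unadjusted): n₀ = 1.96² × 0.2500 / 0.023² ≈ 1815.50 → 1816.
FPC for N = 4,911: n = 1816 / (1 + 1815/4911) = 1816 / 1.3696 ≈ 1325.96 → 1326.
At a 64% response rate, contacts needed = 1326 / 0.64 ≈ 2071.88 → 2072.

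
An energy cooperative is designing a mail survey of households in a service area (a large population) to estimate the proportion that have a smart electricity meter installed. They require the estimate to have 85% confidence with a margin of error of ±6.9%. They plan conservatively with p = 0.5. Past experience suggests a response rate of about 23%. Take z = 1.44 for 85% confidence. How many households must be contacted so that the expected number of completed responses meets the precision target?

Completed interviews needed: n₀ = 1.44² × 0.2500 / 0.069² ≈ 108.88 → 109.
At a 23% response rate, contacts needed = 109 / 0.23 ≈ 473.91 → 474.

474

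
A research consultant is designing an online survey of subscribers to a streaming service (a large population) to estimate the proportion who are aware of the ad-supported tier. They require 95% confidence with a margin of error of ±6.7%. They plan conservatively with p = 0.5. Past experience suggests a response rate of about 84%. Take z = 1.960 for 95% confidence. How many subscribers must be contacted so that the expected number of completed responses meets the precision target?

255

Completed interviews needed: n₀ = 1.960² × 0.2500 / 0.067² ≈ 213.95 → 214.
At an 84% response rate, contacts needed = 214 / 0.84 ≈ 254.76 → 255.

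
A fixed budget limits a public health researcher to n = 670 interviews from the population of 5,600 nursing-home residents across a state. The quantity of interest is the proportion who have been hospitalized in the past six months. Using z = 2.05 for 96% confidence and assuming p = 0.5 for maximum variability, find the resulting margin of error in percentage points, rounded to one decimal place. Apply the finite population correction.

Finite-population factor: (N−n)/(N−1) = (5600−670)/(5600−1) = 0.8805.
SE(p̂) = √[p(1−p)/n · (N−n)/(N−1)] = √[0.2500/670 × 0.8805] = 0.01813.
E = z × SE = 2.05 × 0.01813 = 0.03716 ≈ 3.7 percentage points.

3.7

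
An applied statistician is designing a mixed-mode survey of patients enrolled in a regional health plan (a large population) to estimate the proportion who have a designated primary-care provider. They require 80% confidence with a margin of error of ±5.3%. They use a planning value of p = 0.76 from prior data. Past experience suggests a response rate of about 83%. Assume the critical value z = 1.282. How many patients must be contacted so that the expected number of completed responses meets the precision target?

129

Completed interviews needed: n₀ = 1.282² × 0.1824 / 0.053² ≈ 106.72 → 107.
At an 83% response rate, contacts needed = 107 / 0.83 ≈ 128.92 → 129.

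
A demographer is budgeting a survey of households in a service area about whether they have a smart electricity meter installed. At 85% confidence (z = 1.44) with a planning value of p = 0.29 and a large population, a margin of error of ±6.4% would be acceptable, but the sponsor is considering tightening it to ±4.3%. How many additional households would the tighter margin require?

At ±6.4%: n = 1.44² × 0.2059 / 0.064² ≈ 104.24 → 105.
At ±4.3%: n = 1.44² × 0.2059 / 0.043² ≈ 230.91 → 231.
Additional respondents: 231 − 105 = 126.

126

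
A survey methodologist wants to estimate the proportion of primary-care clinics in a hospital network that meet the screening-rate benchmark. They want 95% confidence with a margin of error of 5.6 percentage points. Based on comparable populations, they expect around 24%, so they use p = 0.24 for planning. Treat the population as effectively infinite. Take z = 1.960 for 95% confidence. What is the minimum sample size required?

With p = 0.24, p(1−p) = 0.1824.
n = z²·p(1−p)/E² = 1.960² × 0.1824 / 0.056² = 3.8416 × 0.1824 / 0.003136 ≈ 223.44.
Rounding up gives n = 224.

224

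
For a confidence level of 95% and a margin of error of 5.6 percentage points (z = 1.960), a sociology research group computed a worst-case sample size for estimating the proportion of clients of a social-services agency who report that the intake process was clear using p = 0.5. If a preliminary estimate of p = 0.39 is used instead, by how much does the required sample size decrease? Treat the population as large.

15

Conservative (p = 0.5): n = 1.960² × 0.25 / 0.056² ≈ 306.25 → 307.
Using p = 0.39: p(1−p) = 0.2379, so n = 1.960² × 0.2379 / 0.056² ≈ 291.43 → 292.
Reduction: 307 − 292 = 15.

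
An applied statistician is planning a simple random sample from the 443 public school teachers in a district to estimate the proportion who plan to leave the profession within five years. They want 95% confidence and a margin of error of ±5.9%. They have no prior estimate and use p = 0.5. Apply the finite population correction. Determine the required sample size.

171

For 95% confidence, z = 1.960.
Unadjusted: n₀ = 1.960² × 0.50 × 0.50 / 0.059² ≈ 275.90, so n₀ = 276.
Finite population correction with N = 443: n = n₀ / (1 + (n₀−1)/N) = 276 / (1 + 275/443) = 276 / 1.6208 ≈ 170.29.
Rounding up, n = 171.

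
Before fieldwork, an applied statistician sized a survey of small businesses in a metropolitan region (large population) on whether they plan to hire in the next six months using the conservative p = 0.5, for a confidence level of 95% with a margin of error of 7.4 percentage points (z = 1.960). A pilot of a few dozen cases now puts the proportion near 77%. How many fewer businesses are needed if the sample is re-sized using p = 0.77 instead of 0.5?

Conservative (p = 0.5): n = 1.960² × 0.25 / 0.074² ≈ 175.38 → 176.
Using p = 0.77: p(1−p) = 0.1771, so n = 1.960² × 0.1771 / 0.074² ≈ 124.24 → 125.
Reduction: 176 − 125 = 51.

51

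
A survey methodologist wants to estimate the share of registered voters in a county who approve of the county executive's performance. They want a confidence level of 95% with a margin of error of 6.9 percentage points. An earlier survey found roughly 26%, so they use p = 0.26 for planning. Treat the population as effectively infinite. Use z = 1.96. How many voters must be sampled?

156

With p = 0.26, p(1−p) = 0.1924.
n = z²·p(1−p)/E² = 1.96² × 0.1924 / 0.069² = 3.8416 × 0.1924 / 0.004761 ≈ 155.25.
Rounding up gives n = 156.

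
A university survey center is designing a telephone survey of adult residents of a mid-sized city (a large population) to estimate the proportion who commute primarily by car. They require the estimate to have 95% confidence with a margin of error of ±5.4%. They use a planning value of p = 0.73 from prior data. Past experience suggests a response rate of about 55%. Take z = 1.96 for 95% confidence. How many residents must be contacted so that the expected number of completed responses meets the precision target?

Completed interviews needed: n₀ = 1.96² × 0.1971 / 0.054² ≈ 259.66 → 260.
At a 55% response rate, contacts needed = 260 / 0.55 ≈ 472.73 → 473.

473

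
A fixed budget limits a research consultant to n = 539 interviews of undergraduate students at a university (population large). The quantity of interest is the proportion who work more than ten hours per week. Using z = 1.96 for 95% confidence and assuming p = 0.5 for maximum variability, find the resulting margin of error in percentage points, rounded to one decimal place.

SE(p̂) = √[p(1−p)/n] = √[0.2500/539] = 0.02154.
E = z × SE = 1.96 × 0.02154 = 0.04221, or 4.2 percentage points.

4.2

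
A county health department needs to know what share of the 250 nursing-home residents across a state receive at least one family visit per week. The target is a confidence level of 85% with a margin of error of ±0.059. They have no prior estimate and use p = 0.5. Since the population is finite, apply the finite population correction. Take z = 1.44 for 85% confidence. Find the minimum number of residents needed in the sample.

94

Unadjusted: n₀ = 1.44² × 0.50 × 0.50 / 0.059² ≈ 148.92, so n₀ = 149.
Finite population correction with N = 250: n = n₀ / (1 + (n₀−1)/N) = 149 / (1 + 148/250) = 149 / 1.5920 ≈ 93.59.
Rounding up, n = 94.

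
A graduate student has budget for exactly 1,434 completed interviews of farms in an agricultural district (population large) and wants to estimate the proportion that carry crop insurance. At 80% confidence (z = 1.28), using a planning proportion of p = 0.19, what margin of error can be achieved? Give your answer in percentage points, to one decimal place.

1.3

SE(p̂) = √[p(1−p)/n] = √[0.1539/1434] = 0.01036.
E = z × SE = 1.28 × 0.01036 = 0.01326, or 1.3 percentage points.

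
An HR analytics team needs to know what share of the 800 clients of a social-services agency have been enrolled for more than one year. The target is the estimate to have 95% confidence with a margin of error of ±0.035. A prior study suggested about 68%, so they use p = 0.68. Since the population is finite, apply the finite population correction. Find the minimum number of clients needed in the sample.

For 95% confidence, z = 1.960.
Unadjusted: n₀ = 1.960² × 0.68 × 0.32 / 0.035² ≈ 682.39, so n₀ = 683.
Finite population correction with N = 800: n = n₀ / (1 + (n₀−1)/N) = 683 / (1 + 682/800) = 683 / 1.8525 ≈ 368.69.
Rounding up, n = 369.

369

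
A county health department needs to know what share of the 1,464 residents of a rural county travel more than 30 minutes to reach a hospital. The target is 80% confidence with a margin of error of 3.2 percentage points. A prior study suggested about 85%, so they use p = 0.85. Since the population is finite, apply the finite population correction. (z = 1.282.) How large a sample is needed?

Unadjusted: n₀ = 1.282² × 0.85 × 0.15 / 0.032² ≈ 204.64, so n₀ = 205.
Finite population correction with N = 1,464: n = n₀ / (1 + (n₀−1)/N) = 205 / (1 + 204/1464) = 205 / 1.1393 ≈ 179.93.
Rounding up, n = 180.

180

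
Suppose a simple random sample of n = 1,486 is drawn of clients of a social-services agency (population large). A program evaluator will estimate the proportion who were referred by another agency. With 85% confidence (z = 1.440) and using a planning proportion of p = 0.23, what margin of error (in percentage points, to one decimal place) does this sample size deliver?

SE(p̂) = √[p(1−p)/n] = √[0.1771/1486] = 0.01092.
E = z × SE = 1.440 × 0.01092 = 0.01572, or 1.6 percentage points.

1.6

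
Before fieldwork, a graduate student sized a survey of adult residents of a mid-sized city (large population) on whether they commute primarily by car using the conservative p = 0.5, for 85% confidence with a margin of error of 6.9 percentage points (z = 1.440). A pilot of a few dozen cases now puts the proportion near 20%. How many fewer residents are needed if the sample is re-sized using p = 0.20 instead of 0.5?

Conservative (p = 0.5): n = 1.440² × 0.25 / 0.069² ≈ 108.88 → 109.
Using p = 0.20: p(1−p) = 0.1600, so n = 1.440² × 0.1600 / 0.069² ≈ 69.69 → 70.
Reduction: 109 − 70 = 39.

39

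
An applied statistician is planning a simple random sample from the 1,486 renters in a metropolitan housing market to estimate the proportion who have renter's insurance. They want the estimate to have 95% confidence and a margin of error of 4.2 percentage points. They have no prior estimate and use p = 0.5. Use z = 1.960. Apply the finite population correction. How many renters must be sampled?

Unadjusted: n₀ = 1.960² × 0.50 × 0.50 / 0.042² ≈ 544.44, so n₀ = 545.
Finite population correction with N = 1,486: n = n₀ / (1 + (n₀−1)/N) = 545 / (1 + 544/1486) = 545 / 1.3661 ≈ 398.95.
Rounding up, n = 399.

399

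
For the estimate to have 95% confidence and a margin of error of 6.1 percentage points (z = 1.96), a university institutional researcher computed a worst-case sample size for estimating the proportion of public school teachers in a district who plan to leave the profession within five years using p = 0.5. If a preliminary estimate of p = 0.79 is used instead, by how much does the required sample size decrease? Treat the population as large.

87

Conservative (p = 0.5): n = 1.96² × 0.25 / 0.061² ≈ 258.10 → 259.
Using p = 0.79: p(1−p) = 0.1659, so n = 1.96² × 0.1659 / 0.061² ≈ 171.28 → 172.
Reduction: 259 − 172 = 87.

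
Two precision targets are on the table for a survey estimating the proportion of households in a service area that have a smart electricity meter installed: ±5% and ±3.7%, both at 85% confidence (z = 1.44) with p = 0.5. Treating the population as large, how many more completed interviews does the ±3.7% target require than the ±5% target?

171

At ±5%: n = 1.44² × 0.2500 / 0.050² ≈ 207.36 → 208.
At ±3.7%: n = 1.44² × 0.2500 / 0.037² ≈ 378.67 → 379.
Additional respondents: 379 − 208 = 171.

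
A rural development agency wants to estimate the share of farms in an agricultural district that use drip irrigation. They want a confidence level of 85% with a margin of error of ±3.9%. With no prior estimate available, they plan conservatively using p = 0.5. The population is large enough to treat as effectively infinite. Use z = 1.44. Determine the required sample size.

341

With p = 0.5, p(1−p) = 0.25.
n = z²·p(1−p)/E² = 1.44² × 0.2500 / 0.039² = 2.0736 × 0.2500 / 0.001521 ≈ 340.83.
Rounding up gives n = 341.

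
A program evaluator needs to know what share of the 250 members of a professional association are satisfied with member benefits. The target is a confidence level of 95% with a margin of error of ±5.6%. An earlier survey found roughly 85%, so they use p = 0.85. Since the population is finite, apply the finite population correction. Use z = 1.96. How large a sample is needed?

97

Unadjusted: n₀ = 1.96² × 0.85 × 0.15 / 0.056² ≈ 156.19, so n₀ = 157.
Finite population correction with N = 250: n = n₀ / (1 + (n₀−1)/N) = 157 / (1 + 156/250) = 157 / 1.6240 ≈ 96.67.
Rounding up, n = 97.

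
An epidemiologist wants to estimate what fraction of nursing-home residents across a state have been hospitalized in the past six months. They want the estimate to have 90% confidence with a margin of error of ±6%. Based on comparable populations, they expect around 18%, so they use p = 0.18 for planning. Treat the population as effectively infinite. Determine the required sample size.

For 90% confidence, z = 1.645.
With p = 0.18, p(1−p) = 0.1476.
n = z²·p(1−p)/E² = 1.645² × 0.1476 / 0.060² = 2.7060 × 0.1476 / 0.003600 ≈ 110.95.
Rounding up gives n = 111.

111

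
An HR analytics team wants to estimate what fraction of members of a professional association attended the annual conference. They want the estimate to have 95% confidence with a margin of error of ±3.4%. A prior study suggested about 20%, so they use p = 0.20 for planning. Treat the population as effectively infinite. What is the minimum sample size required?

532

For 95% confidence, z = 1.960.
With p = 0.20, p(1−p) = 0.1600.
n = z²·p(1−p)/E² = 1.960² × 0.1600 / 0.034² = 3.8416 × 0.1600 / 0.001156 ≈ 531.71.
Rounding up gives n = 532.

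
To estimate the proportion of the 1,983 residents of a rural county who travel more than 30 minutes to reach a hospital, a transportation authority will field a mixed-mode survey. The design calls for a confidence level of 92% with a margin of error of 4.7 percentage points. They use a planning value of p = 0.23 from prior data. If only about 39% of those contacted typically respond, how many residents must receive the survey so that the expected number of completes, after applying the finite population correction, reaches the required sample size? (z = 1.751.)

562

Completed interviews needed (unadjusted): n₀ = 1.751² × 0.1771 / 0.047² ≈ 245.81 → 246.
FPC for N = 1,983: n = 246 / (1 + 245/1983) = 246 / 1.1236 ≈ 218.95 → 219.
At a 39% response rate, contacts needed = 219 / 0.39 ≈ 561.54 → 562.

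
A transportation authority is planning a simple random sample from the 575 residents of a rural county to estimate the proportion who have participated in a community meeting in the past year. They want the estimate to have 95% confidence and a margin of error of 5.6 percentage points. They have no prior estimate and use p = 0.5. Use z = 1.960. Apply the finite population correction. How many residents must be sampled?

Unadjusted: n₀ = 1.960² × 0.50 × 0.50 / 0.056² ≈ 306.25, so n₀ = 307.
Finite population correction with N = 575: n = n₀ / (1 + (n₀−1)/N) = 307 / (1 + 306/575) = 307 / 1.5322 ≈ 200.37.
Rounding up, n = 201.

201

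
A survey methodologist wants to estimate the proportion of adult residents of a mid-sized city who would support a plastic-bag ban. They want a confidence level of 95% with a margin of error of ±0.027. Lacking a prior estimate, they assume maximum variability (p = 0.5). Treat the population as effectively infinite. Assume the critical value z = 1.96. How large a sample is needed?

1318

With p = 0.5, p(1−p) = 0.25.
n = z²·p(1−p)/E² = 1.96² × 0.2500 / 0.027² = 3.8416 × 0.2500 / 0.000729 ≈ 1317.42.
Rounding up gives n = 1318.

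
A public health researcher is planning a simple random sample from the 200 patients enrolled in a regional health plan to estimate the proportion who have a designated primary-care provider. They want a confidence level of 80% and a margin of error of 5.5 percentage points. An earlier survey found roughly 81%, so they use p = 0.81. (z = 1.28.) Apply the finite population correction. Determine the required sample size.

Unadjusted: n₀ = 1.28² × 0.81 × 0.19 / 0.055² ≈ 83.36, so n₀ = 84.
Finite population correction with N = 200: n = n₀ / (1 + (n₀−1)/N) = 84 / (1 + 83/200) = 84 / 1.4150 ≈ 59.36.
Rounding up, n = 60.

60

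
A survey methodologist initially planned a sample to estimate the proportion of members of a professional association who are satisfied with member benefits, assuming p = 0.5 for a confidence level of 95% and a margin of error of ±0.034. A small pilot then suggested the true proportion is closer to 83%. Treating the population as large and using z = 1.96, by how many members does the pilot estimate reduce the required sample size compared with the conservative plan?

362

Conservative (p = 0.5): n = 1.96² × 0.25 / 0.034² ≈ 830.80 → 831.
Using p = 0.83: p(1−p) = 0.1411, so n = 1.96² × 0.1411 / 0.034² ≈ 468.90 → 469.
Reduction: 831 − 469 = 362.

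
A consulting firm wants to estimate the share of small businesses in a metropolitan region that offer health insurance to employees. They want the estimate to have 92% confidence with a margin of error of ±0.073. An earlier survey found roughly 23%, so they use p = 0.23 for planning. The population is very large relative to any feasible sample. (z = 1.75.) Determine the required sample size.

102

With p = 0.23, p(1−p) = 0.1771.
n = z²·p(1−p)/E² = 1.75² × 0.1771 / 0.073² = 3.0625 × 0.1771 / 0.005329 ≈ 101.78.
Rounding up gives n = 102.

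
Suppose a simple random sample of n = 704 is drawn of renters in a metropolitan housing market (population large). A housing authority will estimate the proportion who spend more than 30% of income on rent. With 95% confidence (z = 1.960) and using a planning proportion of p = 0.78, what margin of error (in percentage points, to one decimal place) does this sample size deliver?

SE(p̂) = √[p(1−p)/n] = √[0.1716/704] = 0.01561.
E = z × SE = 1.960 × 0.01561 = 0.03060, or 3.1 percentage points.

3.1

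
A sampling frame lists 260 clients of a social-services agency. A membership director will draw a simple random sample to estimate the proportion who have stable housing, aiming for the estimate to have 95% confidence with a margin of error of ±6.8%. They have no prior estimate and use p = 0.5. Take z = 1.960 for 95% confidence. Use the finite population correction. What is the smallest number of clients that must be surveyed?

116

Unadjusted: n₀ = 1.960² × 0.50 × 0.50 / 0.068² ≈ 207.70, so n₀ = 208.
Finite population correction with N = 260: n = n₀ / (1 + (n₀−1)/N) = 208 / (1 + 207/260) = 208 / 1.7962 ≈ 115.80.
Rounding up, n = 116.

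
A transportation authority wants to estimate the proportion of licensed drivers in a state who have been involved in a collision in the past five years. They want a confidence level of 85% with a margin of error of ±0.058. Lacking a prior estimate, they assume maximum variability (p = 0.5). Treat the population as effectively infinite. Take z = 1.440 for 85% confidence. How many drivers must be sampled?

155

With p = 0.5, p(1−p) = 0.25.
n = z²·p(1−p)/E² = 1.440² × 0.2500 / 0.058² = 2.0736 × 0.2500 / 0.003364 ≈ 154.10.
Rounding up gives n = 155.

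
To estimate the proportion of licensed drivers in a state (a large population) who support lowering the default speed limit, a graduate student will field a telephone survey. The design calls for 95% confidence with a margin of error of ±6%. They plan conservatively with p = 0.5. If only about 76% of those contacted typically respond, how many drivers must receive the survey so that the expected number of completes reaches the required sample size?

For 95% confidence, z = 1.96.
Completed interviews needed: n₀ = 1.96² × 0.2500 / 0.060² ≈ 266.78 → 267.
At a 76% response rate, contacts needed = 267 / 0.76 ≈ 351.32 → 352.

352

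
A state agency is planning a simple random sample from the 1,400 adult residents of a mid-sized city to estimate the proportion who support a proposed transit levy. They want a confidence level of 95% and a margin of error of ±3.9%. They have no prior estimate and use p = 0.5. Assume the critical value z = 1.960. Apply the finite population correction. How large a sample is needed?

Unadjusted: n₀ = 1.960² × 0.50 × 0.50 / 0.039² ≈ 631.43, so n₀ = 632.
Finite population correction with N = 1,400: n = n₀ / (1 + (n₀−1)/N) = 632 / (1 + 631/1400) = 632 / 1.4507 ≈ 435.65.
Rounding up, n = 436.

436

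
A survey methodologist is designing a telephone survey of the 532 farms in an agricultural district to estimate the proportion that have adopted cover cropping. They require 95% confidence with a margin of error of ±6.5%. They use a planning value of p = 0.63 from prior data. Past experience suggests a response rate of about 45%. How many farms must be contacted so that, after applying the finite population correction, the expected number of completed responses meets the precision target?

338

For 95% confidence, z = 1.960.
Completed interviews needed (unadjusted): n₀ = 1.960² × 0.2331 / 0.065² ≈ 211.95 → 212.
FPC for N = 532: n = 212 / (1 + 211/532) = 212 / 1.3966 ≈ 151.80 → 152.
At a 45% response rate, contacts needed = 152 / 0.45 ≈ 337.78 → 338.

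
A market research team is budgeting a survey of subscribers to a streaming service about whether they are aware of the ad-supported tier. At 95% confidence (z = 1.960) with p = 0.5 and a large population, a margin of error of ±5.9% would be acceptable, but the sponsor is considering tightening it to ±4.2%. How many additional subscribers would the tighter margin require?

At ±5.9%: n = 1.960² × 0.2500 / 0.059² ≈ 275.90 → 276.
At ±4.2%: n = 1.960² × 0.2500 / 0.042² ≈ 544.44 → 545.
Additional respondents: 545 − 276 = 269.

269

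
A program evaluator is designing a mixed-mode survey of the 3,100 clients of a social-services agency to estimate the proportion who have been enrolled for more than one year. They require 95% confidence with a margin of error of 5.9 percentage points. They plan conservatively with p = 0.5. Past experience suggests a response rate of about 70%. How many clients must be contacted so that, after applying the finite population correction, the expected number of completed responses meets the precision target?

363

For 95% confidence, z = 1.960.
Completed interviews needed (unadjusted): n₀ = 1.960² × 0.2500 / 0.059² ≈ 275.90 → 276.
FPC for N = 3,100: n = 276 / (1 + 275/3100) = 276 / 1.0887 ≈ 253.51 → 254.
At a 70% response rate, contacts needed = 254 / 0.70 ≈ 362.86 → 363.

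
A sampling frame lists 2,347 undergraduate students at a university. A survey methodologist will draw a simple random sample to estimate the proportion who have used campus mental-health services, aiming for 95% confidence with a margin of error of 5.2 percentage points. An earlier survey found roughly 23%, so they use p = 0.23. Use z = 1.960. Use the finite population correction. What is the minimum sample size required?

228

Unadjusted: n₀ = 1.960² × 0.23 × 0.77 / 0.052² ≈ 251.61, so n₀ = 252.
Finite population correction with N = 2,347: n = n₀ / (1 + (n₀−1)/N) = 252 / (1 + 251/2347) = 252 / 1.1069 ≈ 227.65.
Rounding up, n = 228.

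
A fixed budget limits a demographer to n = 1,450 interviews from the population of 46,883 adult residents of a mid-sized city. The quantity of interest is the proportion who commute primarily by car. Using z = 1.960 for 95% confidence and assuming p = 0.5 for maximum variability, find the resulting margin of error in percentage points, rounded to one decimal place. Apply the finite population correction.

Finite-population factor: (N−n)/(N−1) = (46883−1450)/(46883−1) = 0.9691.
SE(p̂) = √[p(1−p)/n · (N−n)/(N−1)] = √[0.2500/1450 × 0.9691] = 0.01293.
E = z × SE = 1.960 × 0.01293 = 0.02534 ≈ 2.5 percentage points.

2.5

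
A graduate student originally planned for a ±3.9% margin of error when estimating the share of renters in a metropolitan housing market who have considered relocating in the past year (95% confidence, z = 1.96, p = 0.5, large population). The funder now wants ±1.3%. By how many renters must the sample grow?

5051

At ±3.9%: n = 1.96² × 0.2500 / 0.039² ≈ 631.43 → 632.
At ±1.3%: n = 1.96² × 0.2500 / 0.013² ≈ 5682.84 → 5683.
Additional respondents: 5683 − 632 = 5051.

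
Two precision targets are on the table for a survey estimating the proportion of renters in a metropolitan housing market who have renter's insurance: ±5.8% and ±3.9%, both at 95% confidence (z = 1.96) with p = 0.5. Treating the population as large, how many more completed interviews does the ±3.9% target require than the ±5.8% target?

At ±5.8%: n = 1.96² × 0.2500 / 0.058² ≈ 285.49 → 286.
At ±3.9%: n = 1.96² × 0.2500 / 0.039² ≈ 631.43 → 632.
Additional respondents: 632 − 286 = 346.

346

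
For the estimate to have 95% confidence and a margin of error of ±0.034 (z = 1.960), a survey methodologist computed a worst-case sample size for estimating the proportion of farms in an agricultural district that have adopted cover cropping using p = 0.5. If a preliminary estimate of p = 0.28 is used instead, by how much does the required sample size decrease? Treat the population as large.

Conservative (p = 0.5): n = 1.960² × 0.25 / 0.034² ≈ 830.80 → 831.
Using p = 0.28: p(1−p) = 0.2016, so n = 1.960² × 0.2016 / 0.034² ≈ 669.95 → 670.
Reduction: 831 − 670 = 161.

161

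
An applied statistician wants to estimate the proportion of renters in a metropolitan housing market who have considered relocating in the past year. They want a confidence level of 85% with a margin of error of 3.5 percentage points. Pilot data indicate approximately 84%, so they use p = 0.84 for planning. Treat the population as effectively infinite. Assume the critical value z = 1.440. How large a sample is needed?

With p = 0.84, p(1−p) = 0.1344.
n = z²·p(1−p)/E² = 1.440² × 0.1344 / 0.035² = 2.0736 × 0.1344 / 0.001225 ≈ 227.50.
Rounding up gives n = 228.

228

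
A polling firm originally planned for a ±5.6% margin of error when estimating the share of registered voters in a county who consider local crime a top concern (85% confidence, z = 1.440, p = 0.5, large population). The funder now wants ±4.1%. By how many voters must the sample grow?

At ±5.6%: n = 1.440² × 0.2500 / 0.056² ≈ 165.31 → 166.
At ±4.1%: n = 1.440² × 0.2500 / 0.041² ≈ 308.39 → 309.
Additional respondents: 309 − 166 = 143.

143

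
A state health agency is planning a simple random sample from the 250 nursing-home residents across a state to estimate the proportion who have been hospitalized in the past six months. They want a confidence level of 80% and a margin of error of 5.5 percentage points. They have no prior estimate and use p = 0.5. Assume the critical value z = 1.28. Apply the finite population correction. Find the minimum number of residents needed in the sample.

Unadjusted: n₀ = 1.28² × 0.50 × 0.50 / 0.055² ≈ 135.40, so n₀ = 136.
Finite population correction with N = 250: n = n₀ / (1 + (n₀−1)/N) = 136 / (1 + 135/250) = 136 / 1.5400 ≈ 88.31.
Rounding up, n = 89.

89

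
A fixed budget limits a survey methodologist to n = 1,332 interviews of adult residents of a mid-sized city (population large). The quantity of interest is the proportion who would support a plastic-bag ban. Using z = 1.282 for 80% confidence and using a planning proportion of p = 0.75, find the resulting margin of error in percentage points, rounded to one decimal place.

SE(p̂) = √[p(1−p)/n] = √[0.1875/1332] = 0.01186.
E = z × SE = 1.282 × 0.01186 = 0.01521, or 1.5 percentage points.

1.5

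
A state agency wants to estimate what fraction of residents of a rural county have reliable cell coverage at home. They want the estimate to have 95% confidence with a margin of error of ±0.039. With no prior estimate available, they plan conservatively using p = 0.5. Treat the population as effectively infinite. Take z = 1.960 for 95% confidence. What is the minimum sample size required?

632

With p = 0.5, p(1−p) = 0.25.
n = z²·p(1−p)/E² = 1.960² × 0.2500 / 0.039² = 3.8416 × 0.2500 / 0.001521 ≈ 631.43.
Rounding up gives n = 632.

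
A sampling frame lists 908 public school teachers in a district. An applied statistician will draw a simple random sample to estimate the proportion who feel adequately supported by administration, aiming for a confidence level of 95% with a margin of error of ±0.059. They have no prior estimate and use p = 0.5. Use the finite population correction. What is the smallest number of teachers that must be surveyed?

For 95% confidence, z = 1.960.
Unadjusted: n₀ = 1.960² × 0.50 × 0.50 / 0.059² ≈ 275.90, so n₀ = 276.
Finite population correction with N = 908: n = n₀ / (1 + (n₀−1)/N) = 276 / (1 + 275/908) = 276 / 1.3029 ≈ 211.84.
Rounding up, n = 212.

212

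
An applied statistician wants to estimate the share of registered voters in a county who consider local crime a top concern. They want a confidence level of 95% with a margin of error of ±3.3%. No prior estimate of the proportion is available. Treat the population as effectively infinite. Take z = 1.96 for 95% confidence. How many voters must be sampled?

With no prior estimate, use p = 0.5, giving p(1−p) = 0.25.
n = z²·p(1−p)/E² = 1.96² × 0.2500 / 0.033² = 3.8416 × 0.2500 / 0.001089 ≈ 881.91.
Rounding up gives n = 882.

882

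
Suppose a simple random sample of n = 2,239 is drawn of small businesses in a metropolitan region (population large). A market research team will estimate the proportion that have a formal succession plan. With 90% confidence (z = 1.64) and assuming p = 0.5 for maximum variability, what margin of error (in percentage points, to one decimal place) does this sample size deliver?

1.7

SE(p̂) = √[p(1−p)/n] = √[0.2500/2239] = 0.01057.
E = z × SE = 1.64 × 0.01057 = 0.01733, or 1.7 percentage points.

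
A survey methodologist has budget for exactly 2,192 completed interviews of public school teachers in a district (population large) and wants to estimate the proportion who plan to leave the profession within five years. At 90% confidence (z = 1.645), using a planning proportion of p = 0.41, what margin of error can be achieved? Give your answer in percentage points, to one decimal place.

1.7

SE(p̂) = √[p(1−p)/n] = √[0.2419/2192] = 0.01051.
E = z × SE = 1.645 × 0.01051 = 0.01728, or 1.7 percentage points.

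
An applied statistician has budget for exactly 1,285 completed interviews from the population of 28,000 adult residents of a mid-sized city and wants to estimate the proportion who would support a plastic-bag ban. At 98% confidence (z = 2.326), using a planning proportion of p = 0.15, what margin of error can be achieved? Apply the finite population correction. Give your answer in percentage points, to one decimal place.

2.3

Finite-population factor: (N−n)/(N−1) = (28000−1285)/(28000−1) = 0.9541.
SE(p̂) = √[p(1−p)/n · (N−n)/(N−1)] = √[0.1275/1285 × 0.9541] = 0.00973.
E = z × SE = 2.326 × 0.00973 = 0.02263 ≈ 2.3 percentage points.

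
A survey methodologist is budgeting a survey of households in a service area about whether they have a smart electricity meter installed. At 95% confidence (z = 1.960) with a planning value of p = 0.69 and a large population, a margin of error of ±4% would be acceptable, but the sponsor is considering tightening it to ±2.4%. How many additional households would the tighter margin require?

913

At ±4%: n = 1.960² × 0.2139 / 0.040² ≈ 513.57 → 514.
At ±2.4%: n = 1.960² × 0.2139 / 0.024² ≈ 1426.59 → 1427.
Additional respondents: 1427 − 514 = 913.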